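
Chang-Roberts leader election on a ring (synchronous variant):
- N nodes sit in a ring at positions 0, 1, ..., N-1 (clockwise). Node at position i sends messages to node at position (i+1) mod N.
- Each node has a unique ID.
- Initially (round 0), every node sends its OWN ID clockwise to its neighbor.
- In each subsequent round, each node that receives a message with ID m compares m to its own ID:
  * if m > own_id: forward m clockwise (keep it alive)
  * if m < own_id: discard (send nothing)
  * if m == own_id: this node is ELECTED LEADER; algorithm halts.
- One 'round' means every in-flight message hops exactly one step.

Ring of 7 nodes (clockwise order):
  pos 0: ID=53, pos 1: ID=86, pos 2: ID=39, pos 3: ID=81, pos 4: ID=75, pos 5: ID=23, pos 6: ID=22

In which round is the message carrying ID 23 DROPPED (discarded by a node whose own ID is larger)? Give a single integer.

Round 1: pos1(id86) recv 53: drop; pos2(id39) recv 86: fwd; pos3(id81) recv 39: drop; pos4(id75) recv 81: fwd; pos5(id23) recv 75: fwd; pos6(id22) recv 23: fwd; pos0(id53) recv 22: drop
Round 2: pos3(id81) recv 86: fwd; pos5(id23) recv 81: fwd; pos6(id22) recv 75: fwd; pos0(id53) recv 23: drop
Round 3: pos4(id75) recv 86: fwd; pos6(id22) recv 81: fwd; pos0(id53) recv 75: fwd
Round 4: pos5(id23) recv 86: fwd; pos0(id53) recv 81: fwd; pos1(id86) recv 75: drop
Round 5: pos6(id22) recv 86: fwd; pos1(id86) recv 81: drop
Round 6: pos0(id53) recv 86: fwd
Round 7: pos1(id86) recv 86: ELECTED
Message ID 23 originates at pos 5; dropped at pos 0 in round 2

Answer: 2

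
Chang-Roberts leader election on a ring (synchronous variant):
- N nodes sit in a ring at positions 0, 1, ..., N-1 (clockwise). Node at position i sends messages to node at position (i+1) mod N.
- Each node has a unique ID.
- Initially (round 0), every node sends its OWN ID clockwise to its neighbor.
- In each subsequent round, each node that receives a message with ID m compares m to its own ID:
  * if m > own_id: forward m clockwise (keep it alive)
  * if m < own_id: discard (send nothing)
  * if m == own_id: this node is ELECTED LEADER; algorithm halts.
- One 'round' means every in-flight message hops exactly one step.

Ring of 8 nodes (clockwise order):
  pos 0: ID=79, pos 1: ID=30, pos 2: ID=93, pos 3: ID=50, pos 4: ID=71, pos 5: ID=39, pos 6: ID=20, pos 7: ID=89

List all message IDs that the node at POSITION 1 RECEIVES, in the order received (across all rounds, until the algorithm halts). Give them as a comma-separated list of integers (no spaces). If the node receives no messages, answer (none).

Round 1: pos1(id30) recv 79: fwd; pos2(id93) recv 30: drop; pos3(id50) recv 93: fwd; pos4(id71) recv 50: drop; pos5(id39) recv 71: fwd; pos6(id20) recv 39: fwd; pos7(id89) recv 20: drop; pos0(id79) recv 89: fwd
Round 2: pos2(id93) recv 79: drop; pos4(id71) recv 93: fwd; pos6(id20) recv 71: fwd; pos7(id89) recv 39: drop; pos1(id30) recv 89: fwd
Round 3: pos5(id39) recv 93: fwd; pos7(id89) recv 71: drop; pos2(id93) recv 89: drop
Round 4: pos6(id20) recv 93: fwd
Round 5: pos7(id89) recv 93: fwd
Round 6: pos0(id79) recv 93: fwd
Round 7: pos1(id30) recv 93: fwd
Round 8: pos2(id93) recv 93: ELECTED

Answer: 79,89,93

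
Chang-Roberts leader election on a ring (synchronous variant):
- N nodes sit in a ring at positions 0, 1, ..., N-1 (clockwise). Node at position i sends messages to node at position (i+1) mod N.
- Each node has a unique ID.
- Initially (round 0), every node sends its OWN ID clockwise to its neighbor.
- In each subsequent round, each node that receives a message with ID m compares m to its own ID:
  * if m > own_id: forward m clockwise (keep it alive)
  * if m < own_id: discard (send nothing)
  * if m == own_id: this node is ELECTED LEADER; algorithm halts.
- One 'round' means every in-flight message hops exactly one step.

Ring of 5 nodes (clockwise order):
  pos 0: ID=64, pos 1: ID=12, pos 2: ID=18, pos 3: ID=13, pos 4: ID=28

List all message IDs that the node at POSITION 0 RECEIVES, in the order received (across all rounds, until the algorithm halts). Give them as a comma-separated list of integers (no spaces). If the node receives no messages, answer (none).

Round 1: pos1(id12) recv 64: fwd; pos2(id18) recv 12: drop; pos3(id13) recv 18: fwd; pos4(id28) recv 13: drop; pos0(id64) recv 28: drop
Round 2: pos2(id18) recv 64: fwd; pos4(id28) recv 18: drop
Round 3: pos3(id13) recv 64: fwd
Round 4: pos4(id28) recv 64: fwd
Round 5: pos0(id64) recv 64: ELECTED

Answer: 28,64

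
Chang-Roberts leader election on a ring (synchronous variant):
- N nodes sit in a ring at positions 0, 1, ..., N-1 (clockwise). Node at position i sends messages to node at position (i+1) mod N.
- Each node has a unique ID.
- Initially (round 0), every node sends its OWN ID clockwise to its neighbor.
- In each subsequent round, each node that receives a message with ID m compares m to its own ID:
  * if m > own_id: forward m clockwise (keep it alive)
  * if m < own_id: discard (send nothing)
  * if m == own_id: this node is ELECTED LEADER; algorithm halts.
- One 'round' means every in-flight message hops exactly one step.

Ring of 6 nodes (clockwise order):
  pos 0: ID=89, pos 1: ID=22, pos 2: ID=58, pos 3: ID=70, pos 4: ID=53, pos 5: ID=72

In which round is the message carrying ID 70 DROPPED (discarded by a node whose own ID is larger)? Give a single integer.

Answer: 2

Derivation:
Round 1: pos1(id22) recv 89: fwd; pos2(id58) recv 22: drop; pos3(id70) recv 58: drop; pos4(id53) recv 70: fwd; pos5(id72) recv 53: drop; pos0(id89) recv 72: drop
Round 2: pos2(id58) recv 89: fwd; pos5(id72) recv 70: drop
Round 3: pos3(id70) recv 89: fwd
Round 4: pos4(id53) recv 89: fwd
Round 5: pos5(id72) recv 89: fwd
Round 6: pos0(id89) recv 89: ELECTED
Message ID 70 originates at pos 3; dropped at pos 5 in round 2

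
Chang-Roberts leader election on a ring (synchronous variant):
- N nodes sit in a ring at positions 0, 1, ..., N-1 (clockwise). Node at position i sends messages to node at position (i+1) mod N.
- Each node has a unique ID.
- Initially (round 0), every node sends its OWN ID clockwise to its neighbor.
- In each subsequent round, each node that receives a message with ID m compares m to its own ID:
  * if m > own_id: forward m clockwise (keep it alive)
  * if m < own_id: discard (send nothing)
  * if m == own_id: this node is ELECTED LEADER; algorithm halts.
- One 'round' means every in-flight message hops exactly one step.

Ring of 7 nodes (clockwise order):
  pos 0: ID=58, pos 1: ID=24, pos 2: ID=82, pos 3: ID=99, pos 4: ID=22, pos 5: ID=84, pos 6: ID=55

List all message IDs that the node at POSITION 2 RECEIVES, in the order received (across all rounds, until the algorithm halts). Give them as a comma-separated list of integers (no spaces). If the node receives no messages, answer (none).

Round 1: pos1(id24) recv 58: fwd; pos2(id82) recv 24: drop; pos3(id99) recv 82: drop; pos4(id22) recv 99: fwd; pos5(id84) recv 22: drop; pos6(id55) recv 84: fwd; pos0(id58) recv 55: drop
Round 2: pos2(id82) recv 58: drop; pos5(id84) recv 99: fwd; pos0(id58) recv 84: fwd
Round 3: pos6(id55) recv 99: fwd; pos1(id24) recv 84: fwd
Round 4: pos0(id58) recv 99: fwd; pos2(id82) recv 84: fwd
Round 5: pos1(id24) recv 99: fwd; pos3(id99) recv 84: drop
Round 6: pos2(id82) recv 99: fwd
Round 7: pos3(id99) recv 99: ELECTED

Answer: 24,58,84,99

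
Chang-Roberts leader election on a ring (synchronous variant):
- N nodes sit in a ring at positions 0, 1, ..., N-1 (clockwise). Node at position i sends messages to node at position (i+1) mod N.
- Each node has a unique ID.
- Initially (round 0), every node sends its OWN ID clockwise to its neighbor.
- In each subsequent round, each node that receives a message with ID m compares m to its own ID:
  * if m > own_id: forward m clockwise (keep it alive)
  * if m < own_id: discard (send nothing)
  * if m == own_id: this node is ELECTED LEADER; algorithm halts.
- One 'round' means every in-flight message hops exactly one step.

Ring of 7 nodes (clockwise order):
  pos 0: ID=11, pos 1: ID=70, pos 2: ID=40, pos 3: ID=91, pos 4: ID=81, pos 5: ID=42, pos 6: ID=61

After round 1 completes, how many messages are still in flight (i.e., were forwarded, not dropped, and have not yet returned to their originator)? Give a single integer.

Answer: 4

Derivation:
Round 1: pos1(id70) recv 11: drop; pos2(id40) recv 70: fwd; pos3(id91) recv 40: drop; pos4(id81) recv 91: fwd; pos5(id42) recv 81: fwd; pos6(id61) recv 42: drop; pos0(id11) recv 61: fwd
After round 1: 4 messages still in flight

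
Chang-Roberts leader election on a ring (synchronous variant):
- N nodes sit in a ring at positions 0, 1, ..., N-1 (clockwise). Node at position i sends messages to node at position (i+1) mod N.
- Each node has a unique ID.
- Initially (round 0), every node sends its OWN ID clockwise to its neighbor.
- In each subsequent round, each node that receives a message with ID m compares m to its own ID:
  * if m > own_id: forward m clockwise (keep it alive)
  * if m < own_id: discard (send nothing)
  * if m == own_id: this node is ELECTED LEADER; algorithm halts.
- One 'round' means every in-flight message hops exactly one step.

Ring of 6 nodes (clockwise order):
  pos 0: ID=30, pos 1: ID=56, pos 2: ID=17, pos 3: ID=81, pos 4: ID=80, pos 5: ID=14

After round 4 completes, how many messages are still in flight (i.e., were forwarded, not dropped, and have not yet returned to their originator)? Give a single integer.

Answer: 2

Derivation:
Round 1: pos1(id56) recv 30: drop; pos2(id17) recv 56: fwd; pos3(id81) recv 17: drop; pos4(id80) recv 81: fwd; pos5(id14) recv 80: fwd; pos0(id30) recv 14: drop
Round 2: pos3(id81) recv 56: drop; pos5(id14) recv 81: fwd; pos0(id30) recv 80: fwd
Round 3: pos0(id30) recv 81: fwd; pos1(id56) recv 80: fwd
Round 4: pos1(id56) recv 81: fwd; pos2(id17) recv 80: fwd
After round 4: 2 messages still in flight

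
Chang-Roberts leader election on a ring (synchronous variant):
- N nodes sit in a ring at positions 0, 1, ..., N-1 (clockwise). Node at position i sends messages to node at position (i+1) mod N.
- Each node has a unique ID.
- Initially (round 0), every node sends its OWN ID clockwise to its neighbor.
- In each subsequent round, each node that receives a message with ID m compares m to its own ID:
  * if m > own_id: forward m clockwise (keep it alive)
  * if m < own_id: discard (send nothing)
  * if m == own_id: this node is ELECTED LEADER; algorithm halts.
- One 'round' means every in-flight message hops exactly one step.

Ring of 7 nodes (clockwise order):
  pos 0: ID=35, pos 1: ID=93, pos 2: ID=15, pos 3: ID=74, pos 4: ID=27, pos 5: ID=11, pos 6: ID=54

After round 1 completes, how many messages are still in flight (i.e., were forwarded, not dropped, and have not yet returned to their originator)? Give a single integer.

Answer: 4

Derivation:
Round 1: pos1(id93) recv 35: drop; pos2(id15) recv 93: fwd; pos3(id74) recv 15: drop; pos4(id27) recv 74: fwd; pos5(id11) recv 27: fwd; pos6(id54) recv 11: drop; pos0(id35) recv 54: fwd
After round 1: 4 messages still in flight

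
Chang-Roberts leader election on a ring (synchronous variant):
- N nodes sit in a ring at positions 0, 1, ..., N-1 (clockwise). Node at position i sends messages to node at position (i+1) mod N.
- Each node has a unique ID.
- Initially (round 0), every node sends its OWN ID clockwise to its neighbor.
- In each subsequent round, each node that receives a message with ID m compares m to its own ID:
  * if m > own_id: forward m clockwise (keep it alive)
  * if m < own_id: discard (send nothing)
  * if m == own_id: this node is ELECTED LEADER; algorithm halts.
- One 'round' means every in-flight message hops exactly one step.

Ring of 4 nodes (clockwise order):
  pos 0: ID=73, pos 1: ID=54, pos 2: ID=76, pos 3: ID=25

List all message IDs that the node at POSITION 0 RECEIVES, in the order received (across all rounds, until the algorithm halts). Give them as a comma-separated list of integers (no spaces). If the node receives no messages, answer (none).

Round 1: pos1(id54) recv 73: fwd; pos2(id76) recv 54: drop; pos3(id25) recv 76: fwd; pos0(id73) recv 25: drop
Round 2: pos2(id76) recv 73: drop; pos0(id73) recv 76: fwd
Round 3: pos1(id54) recv 76: fwd
Round 4: pos2(id76) recv 76: ELECTED

Answer: 25,76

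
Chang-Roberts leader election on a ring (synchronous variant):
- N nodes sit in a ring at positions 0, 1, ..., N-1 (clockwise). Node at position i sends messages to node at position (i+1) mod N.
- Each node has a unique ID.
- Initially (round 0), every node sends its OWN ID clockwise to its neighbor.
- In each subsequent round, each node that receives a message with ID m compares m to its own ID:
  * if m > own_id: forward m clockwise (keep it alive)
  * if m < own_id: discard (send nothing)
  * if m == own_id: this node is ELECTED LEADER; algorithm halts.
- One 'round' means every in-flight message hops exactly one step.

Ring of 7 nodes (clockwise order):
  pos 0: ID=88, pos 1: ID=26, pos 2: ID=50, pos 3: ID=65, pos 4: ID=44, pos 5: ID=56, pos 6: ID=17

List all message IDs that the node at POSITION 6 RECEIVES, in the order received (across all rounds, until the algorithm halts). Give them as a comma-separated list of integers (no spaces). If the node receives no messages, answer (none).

Answer: 56,65,88

Derivation:
Round 1: pos1(id26) recv 88: fwd; pos2(id50) recv 26: drop; pos3(id65) recv 50: drop; pos4(id44) recv 65: fwd; pos5(id56) recv 44: drop; pos6(id17) recv 56: fwd; pos0(id88) recv 17: drop
Round 2: pos2(id50) recv 88: fwd; pos5(id56) recv 65: fwd; pos0(id88) recv 56: drop
Round 3: pos3(id65) recv 88: fwd; pos6(id17) recv 65: fwd
Round 4: pos4(id44) recv 88: fwd; pos0(id88) recv 65: drop
Round 5: pos5(id56) recv 88: fwd
Round 6: pos6(id17) recv 88: fwd
Round 7: pos0(id88) recv 88: ELECTED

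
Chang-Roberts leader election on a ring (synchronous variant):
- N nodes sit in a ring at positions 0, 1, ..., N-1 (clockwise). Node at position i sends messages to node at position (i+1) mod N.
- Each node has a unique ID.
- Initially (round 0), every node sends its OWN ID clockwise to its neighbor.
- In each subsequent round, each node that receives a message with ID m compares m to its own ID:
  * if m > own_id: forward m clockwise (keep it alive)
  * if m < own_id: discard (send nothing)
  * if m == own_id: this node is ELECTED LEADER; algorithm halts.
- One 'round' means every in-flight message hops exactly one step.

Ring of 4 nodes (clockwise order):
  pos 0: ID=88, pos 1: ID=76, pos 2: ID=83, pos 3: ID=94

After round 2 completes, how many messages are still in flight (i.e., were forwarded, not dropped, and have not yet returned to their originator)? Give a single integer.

Round 1: pos1(id76) recv 88: fwd; pos2(id83) recv 76: drop; pos3(id94) recv 83: drop; pos0(id88) recv 94: fwd
Round 2: pos2(id83) recv 88: fwd; pos1(id76) recv 94: fwd
After round 2: 2 messages still in flight

Answer: 2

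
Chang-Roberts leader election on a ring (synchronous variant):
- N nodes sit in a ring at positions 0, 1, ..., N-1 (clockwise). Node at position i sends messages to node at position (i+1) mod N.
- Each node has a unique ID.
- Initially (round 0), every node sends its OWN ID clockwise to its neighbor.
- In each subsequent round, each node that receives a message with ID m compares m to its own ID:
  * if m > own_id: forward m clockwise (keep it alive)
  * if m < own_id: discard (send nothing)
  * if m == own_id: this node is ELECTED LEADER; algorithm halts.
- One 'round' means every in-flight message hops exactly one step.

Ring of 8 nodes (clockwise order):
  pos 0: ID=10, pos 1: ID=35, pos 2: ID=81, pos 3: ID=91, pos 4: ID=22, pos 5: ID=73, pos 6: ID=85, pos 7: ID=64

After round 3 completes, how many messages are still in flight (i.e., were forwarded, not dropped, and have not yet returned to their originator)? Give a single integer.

Answer: 2

Derivation:
Round 1: pos1(id35) recv 10: drop; pos2(id81) recv 35: drop; pos3(id91) recv 81: drop; pos4(id22) recv 91: fwd; pos5(id73) recv 22: drop; pos6(id85) recv 73: drop; pos7(id64) recv 85: fwd; pos0(id10) recv 64: fwd
Round 2: pos5(id73) recv 91: fwd; pos0(id10) recv 85: fwd; pos1(id35) recv 64: fwd
Round 3: pos6(id85) recv 91: fwd; pos1(id35) recv 85: fwd; pos2(id81) recv 64: drop
After round 3: 2 messages still in flight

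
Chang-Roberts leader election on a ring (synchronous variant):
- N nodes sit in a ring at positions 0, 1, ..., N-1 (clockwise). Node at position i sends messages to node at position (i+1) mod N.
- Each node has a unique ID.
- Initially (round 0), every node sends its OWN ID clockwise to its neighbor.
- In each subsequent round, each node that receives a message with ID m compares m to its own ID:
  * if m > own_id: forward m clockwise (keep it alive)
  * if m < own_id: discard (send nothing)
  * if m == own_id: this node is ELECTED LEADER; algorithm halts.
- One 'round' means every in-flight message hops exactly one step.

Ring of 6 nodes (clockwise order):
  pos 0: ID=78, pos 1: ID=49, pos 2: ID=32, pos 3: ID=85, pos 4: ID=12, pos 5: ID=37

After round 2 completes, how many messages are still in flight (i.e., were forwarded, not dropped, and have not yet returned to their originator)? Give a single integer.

Answer: 2

Derivation:
Round 1: pos1(id49) recv 78: fwd; pos2(id32) recv 49: fwd; pos3(id85) recv 32: drop; pos4(id12) recv 85: fwd; pos5(id37) recv 12: drop; pos0(id78) recv 37: drop
Round 2: pos2(id32) recv 78: fwd; pos3(id85) recv 49: drop; pos5(id37) recv 85: fwd
After round 2: 2 messages still in flight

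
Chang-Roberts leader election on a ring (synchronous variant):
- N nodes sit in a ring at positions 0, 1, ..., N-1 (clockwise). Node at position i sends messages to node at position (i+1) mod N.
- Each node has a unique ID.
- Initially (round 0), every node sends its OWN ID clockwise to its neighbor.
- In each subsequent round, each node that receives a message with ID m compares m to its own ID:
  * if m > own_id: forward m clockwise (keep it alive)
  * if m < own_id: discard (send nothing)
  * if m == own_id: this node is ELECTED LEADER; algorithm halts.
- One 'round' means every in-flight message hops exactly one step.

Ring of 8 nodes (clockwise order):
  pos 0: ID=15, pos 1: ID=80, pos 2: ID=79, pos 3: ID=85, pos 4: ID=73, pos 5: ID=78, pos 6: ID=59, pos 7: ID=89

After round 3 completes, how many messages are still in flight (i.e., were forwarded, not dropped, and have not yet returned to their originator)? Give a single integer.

Round 1: pos1(id80) recv 15: drop; pos2(id79) recv 80: fwd; pos3(id85) recv 79: drop; pos4(id73) recv 85: fwd; pos5(id78) recv 73: drop; pos6(id59) recv 78: fwd; pos7(id89) recv 59: drop; pos0(id15) recv 89: fwd
Round 2: pos3(id85) recv 80: drop; pos5(id78) recv 85: fwd; pos7(id89) recv 78: drop; pos1(id80) recv 89: fwd
Round 3: pos6(id59) recv 85: fwd; pos2(id79) recv 89: fwd
After round 3: 2 messages still in flight

Answer: 2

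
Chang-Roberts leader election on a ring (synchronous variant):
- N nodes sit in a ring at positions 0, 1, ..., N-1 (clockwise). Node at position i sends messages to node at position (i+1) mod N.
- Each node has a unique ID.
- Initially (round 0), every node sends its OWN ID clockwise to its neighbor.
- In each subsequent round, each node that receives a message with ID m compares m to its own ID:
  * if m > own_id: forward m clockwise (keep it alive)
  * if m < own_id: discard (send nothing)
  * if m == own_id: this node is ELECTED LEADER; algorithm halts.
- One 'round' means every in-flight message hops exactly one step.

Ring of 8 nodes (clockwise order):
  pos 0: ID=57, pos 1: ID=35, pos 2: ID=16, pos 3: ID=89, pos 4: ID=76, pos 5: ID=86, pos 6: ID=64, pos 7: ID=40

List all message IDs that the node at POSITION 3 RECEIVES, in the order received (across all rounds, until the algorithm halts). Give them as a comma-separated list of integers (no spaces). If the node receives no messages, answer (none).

Answer: 16,35,57,64,86,89

Derivation:
Round 1: pos1(id35) recv 57: fwd; pos2(id16) recv 35: fwd; pos3(id89) recv 16: drop; pos4(id76) recv 89: fwd; pos5(id86) recv 76: drop; pos6(id64) recv 86: fwd; pos7(id40) recv 64: fwd; pos0(id57) recv 40: drop
Round 2: pos2(id16) recv 57: fwd; pos3(id89) recv 35: drop; pos5(id86) recv 89: fwd; pos7(id40) recv 86: fwd; pos0(id57) recv 64: fwd
Round 3: pos3(id89) recv 57: drop; pos6(id64) recv 89: fwd; pos0(id57) recv 86: fwd; pos1(id35) recv 64: fwd
Round 4: pos7(id40) recv 89: fwd; pos1(id35) recv 86: fwd; pos2(id16) recv 64: fwd
Round 5: pos0(id57) recv 89: fwd; pos2(id16) recv 86: fwd; pos3(id89) recv 64: drop
Round 6: pos1(id35) recv 89: fwd; pos3(id89) recv 86: drop
Round 7: pos2(id16) recv 89: fwd
Round 8: pos3(id89) recv 89: ELECTED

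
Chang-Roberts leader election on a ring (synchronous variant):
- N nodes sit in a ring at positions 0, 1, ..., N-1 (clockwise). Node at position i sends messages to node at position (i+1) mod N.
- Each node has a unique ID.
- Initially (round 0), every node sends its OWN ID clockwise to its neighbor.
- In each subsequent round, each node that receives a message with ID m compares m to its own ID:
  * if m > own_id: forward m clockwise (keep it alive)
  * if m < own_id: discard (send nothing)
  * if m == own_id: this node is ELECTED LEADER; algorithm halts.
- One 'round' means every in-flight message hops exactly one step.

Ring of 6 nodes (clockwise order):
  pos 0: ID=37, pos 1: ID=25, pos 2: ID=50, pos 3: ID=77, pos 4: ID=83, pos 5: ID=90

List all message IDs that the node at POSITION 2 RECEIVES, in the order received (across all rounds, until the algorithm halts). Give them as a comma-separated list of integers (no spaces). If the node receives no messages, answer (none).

Round 1: pos1(id25) recv 37: fwd; pos2(id50) recv 25: drop; pos3(id77) recv 50: drop; pos4(id83) recv 77: drop; pos5(id90) recv 83: drop; pos0(id37) recv 90: fwd
Round 2: pos2(id50) recv 37: drop; pos1(id25) recv 90: fwd
Round 3: pos2(id50) recv 90: fwd
Round 4: pos3(id77) recv 90: fwd
Round 5: pos4(id83) recv 90: fwd
Round 6: pos5(id90) recv 90: ELECTED

Answer: 25,37,90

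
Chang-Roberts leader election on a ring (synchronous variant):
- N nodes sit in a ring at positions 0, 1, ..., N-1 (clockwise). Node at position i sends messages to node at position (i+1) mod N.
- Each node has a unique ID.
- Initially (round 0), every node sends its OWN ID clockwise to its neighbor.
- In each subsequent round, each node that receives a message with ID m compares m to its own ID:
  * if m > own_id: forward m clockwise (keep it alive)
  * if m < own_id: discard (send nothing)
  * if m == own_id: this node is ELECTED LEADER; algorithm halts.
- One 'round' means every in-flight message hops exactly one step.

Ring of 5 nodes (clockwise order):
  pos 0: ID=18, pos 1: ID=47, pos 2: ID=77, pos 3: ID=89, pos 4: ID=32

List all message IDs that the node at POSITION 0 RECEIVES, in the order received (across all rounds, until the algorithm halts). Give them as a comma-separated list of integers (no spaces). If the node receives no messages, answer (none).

Answer: 32,89

Derivation:
Round 1: pos1(id47) recv 18: drop; pos2(id77) recv 47: drop; pos3(id89) recv 77: drop; pos4(id32) recv 89: fwd; pos0(id18) recv 32: fwd
Round 2: pos0(id18) recv 89: fwd; pos1(id47) recv 32: drop
Round 3: pos1(id47) recv 89: fwd
Round 4: pos2(id77) recv 89: fwd
Round 5: pos3(id89) recv 89: ELECTED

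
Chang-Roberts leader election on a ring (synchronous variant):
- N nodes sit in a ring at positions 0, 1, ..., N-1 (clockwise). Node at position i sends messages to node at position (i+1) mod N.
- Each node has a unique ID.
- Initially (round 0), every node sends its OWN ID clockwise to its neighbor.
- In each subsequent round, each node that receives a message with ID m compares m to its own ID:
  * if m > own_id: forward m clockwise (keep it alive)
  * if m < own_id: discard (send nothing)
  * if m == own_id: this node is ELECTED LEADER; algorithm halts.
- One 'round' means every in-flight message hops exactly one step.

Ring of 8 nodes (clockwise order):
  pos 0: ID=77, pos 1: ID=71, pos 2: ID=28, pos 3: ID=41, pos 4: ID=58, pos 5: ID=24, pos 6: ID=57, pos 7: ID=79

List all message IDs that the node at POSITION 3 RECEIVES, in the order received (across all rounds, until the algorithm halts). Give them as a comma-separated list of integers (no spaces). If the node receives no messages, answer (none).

Answer: 28,71,77,79

Derivation:
Round 1: pos1(id71) recv 77: fwd; pos2(id28) recv 71: fwd; pos3(id41) recv 28: drop; pos4(id58) recv 41: drop; pos5(id24) recv 58: fwd; pos6(id57) recv 24: drop; pos7(id79) recv 57: drop; pos0(id77) recv 79: fwd
Round 2: pos2(id28) recv 77: fwd; pos3(id41) recv 71: fwd; pos6(id57) recv 58: fwd; pos1(id71) recv 79: fwd
Round 3: pos3(id41) recv 77: fwd; pos4(id58) recv 71: fwd; pos7(id79) recv 58: drop; pos2(id28) recv 79: fwd
Round 4: pos4(id58) recv 77: fwd; pos5(id24) recv 71: fwd; pos3(id41) recv 79: fwd
Round 5: pos5(id24) recv 77: fwd; pos6(id57) recv 71: fwd; pos4(id58) recv 79: fwd
Round 6: pos6(id57) recv 77: fwd; pos7(id79) recv 71: drop; pos5(id24) recv 79: fwd
Round 7: pos7(id79) recv 77: drop; pos6(id57) recv 79: fwd
Round 8: pos7(id79) recv 79: ELECTED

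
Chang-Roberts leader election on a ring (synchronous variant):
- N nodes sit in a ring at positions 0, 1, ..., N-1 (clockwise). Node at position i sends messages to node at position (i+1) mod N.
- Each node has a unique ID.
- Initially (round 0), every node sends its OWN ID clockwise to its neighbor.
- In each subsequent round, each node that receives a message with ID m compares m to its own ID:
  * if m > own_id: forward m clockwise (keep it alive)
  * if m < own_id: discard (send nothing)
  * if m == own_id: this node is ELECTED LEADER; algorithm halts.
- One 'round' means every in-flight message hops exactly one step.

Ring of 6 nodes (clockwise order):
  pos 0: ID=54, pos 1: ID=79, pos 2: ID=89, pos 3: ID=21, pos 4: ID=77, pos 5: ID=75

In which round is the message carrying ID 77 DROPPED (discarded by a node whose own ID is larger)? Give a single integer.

Answer: 3

Derivation:
Round 1: pos1(id79) recv 54: drop; pos2(id89) recv 79: drop; pos3(id21) recv 89: fwd; pos4(id77) recv 21: drop; pos5(id75) recv 77: fwd; pos0(id54) recv 75: fwd
Round 2: pos4(id77) recv 89: fwd; pos0(id54) recv 77: fwd; pos1(id79) recv 75: drop
Round 3: pos5(id75) recv 89: fwd; pos1(id79) recv 77: drop
Round 4: pos0(id54) recv 89: fwd
Round 5: pos1(id79) recv 89: fwd
Round 6: pos2(id89) recv 89: ELECTED
Message ID 77 originates at pos 4; dropped at pos 1 in round 3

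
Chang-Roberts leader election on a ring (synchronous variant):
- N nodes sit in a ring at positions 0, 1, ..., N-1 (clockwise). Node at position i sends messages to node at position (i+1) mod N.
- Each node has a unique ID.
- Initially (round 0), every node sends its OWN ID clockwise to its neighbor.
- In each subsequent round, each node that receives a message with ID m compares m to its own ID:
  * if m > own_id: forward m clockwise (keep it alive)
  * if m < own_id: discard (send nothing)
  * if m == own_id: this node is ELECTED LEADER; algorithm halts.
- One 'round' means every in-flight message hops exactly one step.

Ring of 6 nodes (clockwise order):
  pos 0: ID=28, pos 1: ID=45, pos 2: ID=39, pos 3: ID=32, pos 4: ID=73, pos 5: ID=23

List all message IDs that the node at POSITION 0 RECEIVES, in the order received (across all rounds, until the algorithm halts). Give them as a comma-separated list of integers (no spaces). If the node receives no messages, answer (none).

Answer: 23,73

Derivation:
Round 1: pos1(id45) recv 28: drop; pos2(id39) recv 45: fwd; pos3(id32) recv 39: fwd; pos4(id73) recv 32: drop; pos5(id23) recv 73: fwd; pos0(id28) recv 23: drop
Round 2: pos3(id32) recv 45: fwd; pos4(id73) recv 39: drop; pos0(id28) recv 73: fwd
Round 3: pos4(id73) recv 45: drop; pos1(id45) recv 73: fwd
Round 4: pos2(id39) recv 73: fwd
Round 5: pos3(id32) recv 73: fwd
Round 6: pos4(id73) recv 73: ELECTED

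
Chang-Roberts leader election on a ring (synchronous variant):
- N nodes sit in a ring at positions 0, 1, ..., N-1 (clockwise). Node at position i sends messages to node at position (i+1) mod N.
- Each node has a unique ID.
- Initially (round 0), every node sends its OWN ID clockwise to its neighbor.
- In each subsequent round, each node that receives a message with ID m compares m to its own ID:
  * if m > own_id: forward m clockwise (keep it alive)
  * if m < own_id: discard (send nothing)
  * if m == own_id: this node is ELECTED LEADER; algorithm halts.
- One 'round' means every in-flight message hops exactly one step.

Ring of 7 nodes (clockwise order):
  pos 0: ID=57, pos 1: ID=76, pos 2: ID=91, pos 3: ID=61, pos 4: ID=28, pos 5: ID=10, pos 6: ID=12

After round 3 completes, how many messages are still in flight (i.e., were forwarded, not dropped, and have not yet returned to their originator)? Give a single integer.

Round 1: pos1(id76) recv 57: drop; pos2(id91) recv 76: drop; pos3(id61) recv 91: fwd; pos4(id28) recv 61: fwd; pos5(id10) recv 28: fwd; pos6(id12) recv 10: drop; pos0(id57) recv 12: drop
Round 2: pos4(id28) recv 91: fwd; pos5(id10) recv 61: fwd; pos6(id12) recv 28: fwd
Round 3: pos5(id10) recv 91: fwd; pos6(id12) recv 61: fwd; pos0(id57) recv 28: drop
After round 3: 2 messages still in flight

Answer: 2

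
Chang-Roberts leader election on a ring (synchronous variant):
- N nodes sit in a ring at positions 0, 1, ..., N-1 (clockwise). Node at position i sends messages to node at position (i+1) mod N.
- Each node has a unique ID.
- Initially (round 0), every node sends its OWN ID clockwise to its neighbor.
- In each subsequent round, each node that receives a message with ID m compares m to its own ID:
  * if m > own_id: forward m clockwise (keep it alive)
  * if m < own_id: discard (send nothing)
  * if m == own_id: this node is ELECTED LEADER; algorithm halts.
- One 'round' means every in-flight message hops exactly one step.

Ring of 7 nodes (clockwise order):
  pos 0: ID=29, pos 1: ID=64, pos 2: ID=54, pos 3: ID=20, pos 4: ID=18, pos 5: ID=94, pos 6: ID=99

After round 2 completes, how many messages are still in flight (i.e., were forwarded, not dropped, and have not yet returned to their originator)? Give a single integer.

Answer: 3

Derivation:
Round 1: pos1(id64) recv 29: drop; pos2(id54) recv 64: fwd; pos3(id20) recv 54: fwd; pos4(id18) recv 20: fwd; pos5(id94) recv 18: drop; pos6(id99) recv 94: drop; pos0(id29) recv 99: fwd
Round 2: pos3(id20) recv 64: fwd; pos4(id18) recv 54: fwd; pos5(id94) recv 20: drop; pos1(id64) recv 99: fwd
After round 2: 3 messages still in flight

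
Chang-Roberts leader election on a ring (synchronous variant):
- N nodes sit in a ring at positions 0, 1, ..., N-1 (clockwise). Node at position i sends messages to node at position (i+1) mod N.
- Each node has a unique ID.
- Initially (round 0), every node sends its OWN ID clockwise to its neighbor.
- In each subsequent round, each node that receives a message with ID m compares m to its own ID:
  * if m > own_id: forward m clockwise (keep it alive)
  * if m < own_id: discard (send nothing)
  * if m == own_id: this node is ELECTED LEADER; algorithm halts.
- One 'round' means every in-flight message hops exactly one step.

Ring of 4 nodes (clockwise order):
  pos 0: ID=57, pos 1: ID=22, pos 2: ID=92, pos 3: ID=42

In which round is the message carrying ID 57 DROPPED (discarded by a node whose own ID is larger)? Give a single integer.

Answer: 2

Derivation:
Round 1: pos1(id22) recv 57: fwd; pos2(id92) recv 22: drop; pos3(id42) recv 92: fwd; pos0(id57) recv 42: drop
Round 2: pos2(id92) recv 57: drop; pos0(id57) recv 92: fwd
Round 3: pos1(id22) recv 92: fwd
Round 4: pos2(id92) recv 92: ELECTED
Message ID 57 originates at pos 0; dropped at pos 2 in round 2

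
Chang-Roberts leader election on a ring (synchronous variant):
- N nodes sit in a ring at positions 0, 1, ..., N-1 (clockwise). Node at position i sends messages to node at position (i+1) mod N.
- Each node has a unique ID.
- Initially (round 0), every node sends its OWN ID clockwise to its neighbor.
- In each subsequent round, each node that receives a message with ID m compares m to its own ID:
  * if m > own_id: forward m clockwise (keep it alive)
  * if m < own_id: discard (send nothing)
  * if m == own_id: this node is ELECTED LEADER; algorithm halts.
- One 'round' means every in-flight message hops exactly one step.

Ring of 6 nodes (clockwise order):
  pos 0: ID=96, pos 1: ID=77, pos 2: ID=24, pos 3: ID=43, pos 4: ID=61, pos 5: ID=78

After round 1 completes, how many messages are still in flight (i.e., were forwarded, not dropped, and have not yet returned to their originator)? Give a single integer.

Round 1: pos1(id77) recv 96: fwd; pos2(id24) recv 77: fwd; pos3(id43) recv 24: drop; pos4(id61) recv 43: drop; pos5(id78) recv 61: drop; pos0(id96) recv 78: drop
After round 1: 2 messages still in flight

Answer: 2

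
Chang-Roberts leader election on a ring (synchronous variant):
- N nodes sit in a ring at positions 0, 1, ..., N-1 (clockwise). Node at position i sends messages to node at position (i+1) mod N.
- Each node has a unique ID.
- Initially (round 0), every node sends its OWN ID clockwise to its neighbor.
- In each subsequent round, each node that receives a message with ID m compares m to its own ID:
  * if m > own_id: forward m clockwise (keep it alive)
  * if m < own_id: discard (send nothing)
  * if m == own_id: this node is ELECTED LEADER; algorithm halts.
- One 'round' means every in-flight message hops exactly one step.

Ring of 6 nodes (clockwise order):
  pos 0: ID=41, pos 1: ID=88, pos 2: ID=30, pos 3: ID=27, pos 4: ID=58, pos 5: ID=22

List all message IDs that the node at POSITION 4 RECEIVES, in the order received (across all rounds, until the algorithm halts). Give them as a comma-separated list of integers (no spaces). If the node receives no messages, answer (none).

Answer: 27,30,88

Derivation:
Round 1: pos1(id88) recv 41: drop; pos2(id30) recv 88: fwd; pos3(id27) recv 30: fwd; pos4(id58) recv 27: drop; pos5(id22) recv 58: fwd; pos0(id41) recv 22: drop
Round 2: pos3(id27) recv 88: fwd; pos4(id58) recv 30: drop; pos0(id41) recv 58: fwd
Round 3: pos4(id58) recv 88: fwd; pos1(id88) recv 58: drop
Round 4: pos5(id22) recv 88: fwd
Round 5: pos0(id41) recv 88: fwd
Round 6: pos1(id88) recv 88: ELECTED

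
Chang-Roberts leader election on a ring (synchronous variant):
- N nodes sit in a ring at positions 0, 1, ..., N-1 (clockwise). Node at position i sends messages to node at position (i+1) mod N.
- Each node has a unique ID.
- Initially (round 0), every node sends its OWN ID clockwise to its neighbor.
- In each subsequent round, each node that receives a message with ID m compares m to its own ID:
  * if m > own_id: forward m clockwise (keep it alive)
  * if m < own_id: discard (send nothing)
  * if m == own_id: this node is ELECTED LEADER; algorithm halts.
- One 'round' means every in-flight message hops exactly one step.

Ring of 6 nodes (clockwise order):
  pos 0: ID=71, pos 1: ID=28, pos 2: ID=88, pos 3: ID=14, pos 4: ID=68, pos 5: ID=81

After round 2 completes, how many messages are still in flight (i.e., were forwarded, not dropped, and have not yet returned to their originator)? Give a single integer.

Answer: 2

Derivation:
Round 1: pos1(id28) recv 71: fwd; pos2(id88) recv 28: drop; pos3(id14) recv 88: fwd; pos4(id68) recv 14: drop; pos5(id81) recv 68: drop; pos0(id71) recv 81: fwd
Round 2: pos2(id88) recv 71: drop; pos4(id68) recv 88: fwd; pos1(id28) recv 81: fwd
After round 2: 2 messages still in flight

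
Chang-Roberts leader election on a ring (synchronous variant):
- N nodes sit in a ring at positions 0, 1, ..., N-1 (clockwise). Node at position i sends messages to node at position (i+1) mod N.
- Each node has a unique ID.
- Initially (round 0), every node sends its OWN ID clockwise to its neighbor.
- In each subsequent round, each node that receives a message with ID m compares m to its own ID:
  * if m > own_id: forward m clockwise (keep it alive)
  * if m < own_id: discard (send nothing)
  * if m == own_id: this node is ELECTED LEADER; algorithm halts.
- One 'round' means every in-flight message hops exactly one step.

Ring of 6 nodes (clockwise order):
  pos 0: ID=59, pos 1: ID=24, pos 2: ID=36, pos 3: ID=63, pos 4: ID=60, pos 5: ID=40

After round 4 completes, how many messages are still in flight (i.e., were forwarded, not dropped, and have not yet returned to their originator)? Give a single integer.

Answer: 2

Derivation:
Round 1: pos1(id24) recv 59: fwd; pos2(id36) recv 24: drop; pos3(id63) recv 36: drop; pos4(id60) recv 63: fwd; pos5(id40) recv 60: fwd; pos0(id59) recv 40: drop
Round 2: pos2(id36) recv 59: fwd; pos5(id40) recv 63: fwd; pos0(id59) recv 60: fwd
Round 3: pos3(id63) recv 59: drop; pos0(id59) recv 63: fwd; pos1(id24) recv 60: fwd
Round 4: pos1(id24) recv 63: fwd; pos2(id36) recv 60: fwd
After round 4: 2 messages still in flight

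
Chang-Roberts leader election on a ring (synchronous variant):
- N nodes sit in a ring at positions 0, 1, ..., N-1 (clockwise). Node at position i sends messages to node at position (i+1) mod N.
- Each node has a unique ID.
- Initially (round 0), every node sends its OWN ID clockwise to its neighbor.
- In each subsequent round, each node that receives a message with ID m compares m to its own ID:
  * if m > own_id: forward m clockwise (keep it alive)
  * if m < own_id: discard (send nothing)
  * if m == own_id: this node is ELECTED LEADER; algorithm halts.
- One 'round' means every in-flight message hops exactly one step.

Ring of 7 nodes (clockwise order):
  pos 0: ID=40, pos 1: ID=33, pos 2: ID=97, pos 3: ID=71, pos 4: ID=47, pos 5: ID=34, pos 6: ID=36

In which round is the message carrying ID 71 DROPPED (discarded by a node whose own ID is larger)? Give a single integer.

Round 1: pos1(id33) recv 40: fwd; pos2(id97) recv 33: drop; pos3(id71) recv 97: fwd; pos4(id47) recv 71: fwd; pos5(id34) recv 47: fwd; pos6(id36) recv 34: drop; pos0(id40) recv 36: drop
Round 2: pos2(id97) recv 40: drop; pos4(id47) recv 97: fwd; pos5(id34) recv 71: fwd; pos6(id36) recv 47: fwd
Round 3: pos5(id34) recv 97: fwd; pos6(id36) recv 71: fwd; pos0(id40) recv 47: fwd
Round 4: pos6(id36) recv 97: fwd; pos0(id40) recv 71: fwd; pos1(id33) recv 47: fwd
Round 5: pos0(id40) recv 97: fwd; pos1(id33) recv 71: fwd; pos2(id97) recv 47: drop
Round 6: pos1(id33) recv 97: fwd; pos2(id97) recv 71: drop
Round 7: pos2(id97) recv 97: ELECTED
Message ID 71 originates at pos 3; dropped at pos 2 in round 6

Answer: 6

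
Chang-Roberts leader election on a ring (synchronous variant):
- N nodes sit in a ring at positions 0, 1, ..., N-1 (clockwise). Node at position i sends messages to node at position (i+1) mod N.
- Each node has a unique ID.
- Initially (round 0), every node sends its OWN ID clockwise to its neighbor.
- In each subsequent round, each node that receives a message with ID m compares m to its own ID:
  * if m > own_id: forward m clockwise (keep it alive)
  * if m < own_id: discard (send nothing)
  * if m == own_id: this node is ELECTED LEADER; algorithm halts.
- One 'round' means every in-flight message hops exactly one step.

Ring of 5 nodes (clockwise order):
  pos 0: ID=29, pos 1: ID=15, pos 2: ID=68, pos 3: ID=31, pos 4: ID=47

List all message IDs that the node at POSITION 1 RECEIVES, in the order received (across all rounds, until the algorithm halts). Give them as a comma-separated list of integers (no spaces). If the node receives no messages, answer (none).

Answer: 29,47,68

Derivation:
Round 1: pos1(id15) recv 29: fwd; pos2(id68) recv 15: drop; pos3(id31) recv 68: fwd; pos4(id47) recv 31: drop; pos0(id29) recv 47: fwd
Round 2: pos2(id68) recv 29: drop; pos4(id47) recv 68: fwd; pos1(id15) recv 47: fwd
Round 3: pos0(id29) recv 68: fwd; pos2(id68) recv 47: drop
Round 4: pos1(id15) recv 68: fwd
Round 5: pos2(id68) recv 68: ELECTED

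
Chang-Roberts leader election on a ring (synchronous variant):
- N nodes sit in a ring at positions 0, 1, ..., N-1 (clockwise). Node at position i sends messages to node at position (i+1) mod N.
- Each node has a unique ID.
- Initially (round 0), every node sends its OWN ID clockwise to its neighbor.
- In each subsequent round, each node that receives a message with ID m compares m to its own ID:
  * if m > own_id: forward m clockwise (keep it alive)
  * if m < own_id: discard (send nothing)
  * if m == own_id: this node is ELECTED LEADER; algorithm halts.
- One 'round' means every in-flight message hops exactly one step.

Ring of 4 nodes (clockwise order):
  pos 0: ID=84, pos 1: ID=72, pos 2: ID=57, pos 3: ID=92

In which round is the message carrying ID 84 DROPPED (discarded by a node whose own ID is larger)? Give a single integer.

Answer: 3

Derivation:
Round 1: pos1(id72) recv 84: fwd; pos2(id57) recv 72: fwd; pos3(id92) recv 57: drop; pos0(id84) recv 92: fwd
Round 2: pos2(id57) recv 84: fwd; pos3(id92) recv 72: drop; pos1(id72) recv 92: fwd
Round 3: pos3(id92) recv 84: drop; pos2(id57) recv 92: fwd
Round 4: pos3(id92) recv 92: ELECTED
Message ID 84 originates at pos 0; dropped at pos 3 in round 3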